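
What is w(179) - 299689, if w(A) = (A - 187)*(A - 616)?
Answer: -296193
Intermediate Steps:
w(A) = (-616 + A)*(-187 + A) (w(A) = (-187 + A)*(-616 + A) = (-616 + A)*(-187 + A))
w(179) - 299689 = (115192 + 179² - 803*179) - 299689 = (115192 + 32041 - 143737) - 299689 = 3496 - 299689 = -296193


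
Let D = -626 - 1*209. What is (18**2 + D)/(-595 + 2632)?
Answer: -73/291 ≈ -0.25086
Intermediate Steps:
D = -835 (D = -626 - 209 = -835)
(18**2 + D)/(-595 + 2632) = (18**2 - 835)/(-595 + 2632) = (324 - 835)/2037 = -511*1/2037 = -73/291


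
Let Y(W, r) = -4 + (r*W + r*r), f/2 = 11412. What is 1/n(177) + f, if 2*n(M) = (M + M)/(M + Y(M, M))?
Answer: 4102679/177 ≈ 23179.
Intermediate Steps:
f = 22824 (f = 2*11412 = 22824)
Y(W, r) = -4 + r² + W*r (Y(W, r) = -4 + (W*r + r²) = -4 + (r² + W*r) = -4 + r² + W*r)
n(M) = M/(-4 + M + 2*M²) (n(M) = ((M + M)/(M + (-4 + M² + M*M)))/2 = ((2*M)/(M + (-4 + M² + M²)))/2 = ((2*M)/(M + (-4 + 2*M²)))/2 = ((2*M)/(-4 + M + 2*M²))/2 = (2*M/(-4 + M + 2*M²))/2 = M/(-4 + M + 2*M²))
1/n(177) + f = 1/(177/(-4 + 177 + 2*177²)) + 22824 = 1/(177/(-4 + 177 + 2*31329)) + 22824 = 1/(177/(-4 + 177 + 62658)) + 22824 = 1/(177/62831) + 22824 = 62831/177 + 22824 = 4102679/177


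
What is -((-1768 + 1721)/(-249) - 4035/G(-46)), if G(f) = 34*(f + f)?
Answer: -1151731/778872 ≈ -1.4787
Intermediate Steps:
G(f) = 68*f (G(f) = 34*(2*f) = 68*f)
-((-1768 + 1721)/(-249) - 4035/G(-46)) = -((-1768 + 1721)/(-249) - 4035/(68*(-46))) = -(-47*(-1/249) - 4035/(-3128)) = -(47/249 - 4035*(-1/3128)) = -(47/249 + 4035/3128) = -1*1151731/778872 = -1151731/778872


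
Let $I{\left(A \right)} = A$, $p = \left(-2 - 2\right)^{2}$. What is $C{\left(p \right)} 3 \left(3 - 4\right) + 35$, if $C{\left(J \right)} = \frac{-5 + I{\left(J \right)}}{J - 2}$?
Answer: $\frac{457}{14} \approx 32.643$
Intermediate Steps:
$p = 16$ ($p = \left(-4\right)^{2} = 16$)
$C{\left(J \right)} = \frac{-5 + J}{-2 + J}$ ($C{\left(J \right)} = \frac{-5 + J}{J - 2} = \frac{-5 + J}{-2 + J}$)
$C{\left(p \right)} 3 \left(3 - 4\right) + 35 = \frac{-5 + 16}{-2 + 16} \cdot 3 \left(3 - 4\right) + 35 = \frac{1}{14} \cdot 11 \cdot 3 \left(-1\right) + 35 = \frac{1}{14} \cdot 11 \left(-3\right) + 35 = \frac{11}{14} \left(-3\right) + 35 = - \frac{33}{14} + 35 = \frac{457}{14}$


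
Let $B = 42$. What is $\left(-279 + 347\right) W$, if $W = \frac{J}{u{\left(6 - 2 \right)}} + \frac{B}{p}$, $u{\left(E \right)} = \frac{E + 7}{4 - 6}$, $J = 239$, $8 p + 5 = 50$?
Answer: $- \frac{403784}{165} \approx -2447.2$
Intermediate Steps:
$p = \frac{45}{8}$ ($p = - \frac{5}{8} + \frac{1}{8} \cdot 50 = - \frac{5}{8} + \frac{25}{4} = \frac{45}{8} \approx 5.625$)
$u{\left(E \right)} = - \frac{7}{2} - \frac{E}{2}$ ($u{\left(E \right)} = \frac{7 + E}{-2} = \left(7 + E\right) \left(- \frac{1}{2}\right) = - \frac{7}{2} - \frac{E}{2}$)
$W = - \frac{5938}{165}$ ($W = \frac{239}{- \frac{7}{2} - \frac{6 - 2}{2}} + \frac{42}{\frac{45}{8}} = \frac{239}{- \frac{7}{2} - 2} + 42 \cdot \frac{8}{45} = \frac{239}{- \frac{7}{2} - 2} + \frac{112}{15} = \frac{239}{- \frac{11}{2}} + \frac{112}{15} = 239 \left(- \frac{2}{11}\right) + \frac{112}{15} = - \frac{478}{11} + \frac{112}{15} = - \frac{5938}{165} \approx -35.988$)
$\left(-279 + 347\right) W = \left(-279 + 347\right) \left(- \frac{5938}{165}\right) = 68 \left(- \frac{5938}{165}\right) = - \frac{403784}{165}$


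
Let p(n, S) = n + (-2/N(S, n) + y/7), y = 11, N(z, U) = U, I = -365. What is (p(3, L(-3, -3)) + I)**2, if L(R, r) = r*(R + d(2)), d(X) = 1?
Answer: 57501889/441 ≈ 1.3039e+5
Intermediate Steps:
L(R, r) = r*(1 + R) (L(R, r) = r*(R + 1) = r*(1 + R))
p(n, S) = 11/7 + n - 2/n (p(n, S) = n + (-2/n + 11/7) = n + (11/7 - 2/n) = 11/7 + n - 2/n)
(p(3, L(-3, -3)) + I)**2 = ((11/7 + 3 - 2/3) - 365)**2 = (82/21 - 365)**2 = (-7583/21)**2 = 57501889/441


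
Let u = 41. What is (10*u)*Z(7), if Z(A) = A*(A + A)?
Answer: 40180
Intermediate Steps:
Z(A) = 2*A² (Z(A) = A*(2*A) = 2*A²)
(10*u)*Z(7) = (10*41)*(2*7²) = 410*(2*49) = 410*98 = 40180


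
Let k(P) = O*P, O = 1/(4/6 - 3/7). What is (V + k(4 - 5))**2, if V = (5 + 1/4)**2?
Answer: 3493161/6400 ≈ 545.81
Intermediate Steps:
O = 21/5 (O = 1/(4*(1/6) - 3*1/7) = 1/(2/3 - 3/7) = 1/(5/21) = 21/5 ≈ 4.2000)
V = 441/16 (V = (5 + 1/4)**2 = (21/4)**2 = 441/16 ≈ 27.563)
k(P) = 21*P/5
(V + k(4 - 5))**2 = (441/16 + 21*(4 - 5)/5)**2 = (441/16 + (21/5)*(-1))**2 = (441/16 - 21/5)**2 = (1869/80)**2 = 3493161/6400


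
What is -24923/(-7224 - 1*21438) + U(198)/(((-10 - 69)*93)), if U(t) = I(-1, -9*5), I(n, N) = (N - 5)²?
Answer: 12383809/23397746 ≈ 0.52927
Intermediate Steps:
I(n, N) = (-5 + N)²
U(t) = 2500 (U(t) = (-5 - 9*5)² = (-5 - 45)² = (-50)² = 2500)
-24923/(-7224 - 1*21438) + U(198)/(((-10 - 69)*93)) = -24923/(-7224 - 1*21438) + 2500/(((-10 - 69)*93)) = -24923/(-7224 - 21438) + 2500/((-79*93)) = -24923/(-28662) + 2500/(-7347) = -24923*(-1/28662) + 2500*(-1/7347) = 24923/28662 - 2500/7347 = 12383809/23397746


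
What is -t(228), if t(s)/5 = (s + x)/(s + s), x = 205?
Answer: -2165/456 ≈ -4.7478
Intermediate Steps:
t(s) = 5*(205 + s)/(2*s) (t(s) = 5*((s + 205)/(s + s)) = 5*((205 + s)/((2*s))) = 5*((205 + s)*(1/(2*s))) = 5*((205 + s)/(2*s)) = 5*(205 + s)/(2*s))
-t(228) = -5*(205 + 228)/(2*228) = -5*433/(2*228) = -1*2165/456 = -2165/456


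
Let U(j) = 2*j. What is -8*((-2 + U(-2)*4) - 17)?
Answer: 280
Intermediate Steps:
-8*((-2 + U(-2)*4) - 17) = -8*((-2 + (2*(-2))*4) - 17) = -8*((-2 - 4*4) - 17) = -8*((-2 - 16) - 17) = -8*(-18 - 17) = -8*(-35) = 280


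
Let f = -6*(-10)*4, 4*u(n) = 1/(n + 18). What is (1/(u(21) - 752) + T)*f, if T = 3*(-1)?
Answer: -84501360/117311 ≈ -720.32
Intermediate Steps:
u(n) = 1/(4*(18 + n)) (u(n) = 1/(4*(n + 18)) = 1/(4*(18 + n)))
T = -3
f = 240 (f = 60*4 = 240)
(1/(u(21) - 752) + T)*f = (1/(1/(4*(18 + 21)) - 752) - 3)*240 = (1/((¼)/39 - 752) - 3)*240 = (1/((¼)*(1/39) - 752) - 3)*240 = (1/(1/156 - 752) - 3)*240 = (1/(-117311/156) - 3)*240 = (-156/117311 - 3)*240 = -352089/117311*240 = -84501360/117311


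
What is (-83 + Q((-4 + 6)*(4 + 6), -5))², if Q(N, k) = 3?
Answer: 6400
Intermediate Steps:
(-83 + Q((-4 + 6)*(4 + 6), -5))² = (-83 + 3)² = (-80)² = 6400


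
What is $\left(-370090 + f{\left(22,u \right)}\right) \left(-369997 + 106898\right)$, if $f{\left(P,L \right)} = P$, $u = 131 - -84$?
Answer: $97364520732$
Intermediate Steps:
$u = 215$ ($u = 131 + 84 = 215$)
$\left(-370090 + f{\left(22,u \right)}\right) \left(-369997 + 106898\right) = \left(-370090 + 22\right) \left(-369997 + 106898\right) = \left(-370068\right) \left(-263099\right) = 97364520732$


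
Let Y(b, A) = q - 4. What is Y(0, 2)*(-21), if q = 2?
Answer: 42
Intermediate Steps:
Y(b, A) = -2 (Y(b, A) = 2 - 4 = -2)
Y(0, 2)*(-21) = -2*(-21) = 42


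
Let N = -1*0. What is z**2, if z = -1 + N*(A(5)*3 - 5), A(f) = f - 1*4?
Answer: 1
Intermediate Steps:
N = 0
A(f) = -4 + f (A(f) = f - 4 = -4 + f)
z = -1 (z = -1 + 0*((-4 + 5)*3 - 5) = -1 + 0*(1*3 - 5) = -1 + 0*(3 - 5) = -1 + 0*(-2) = -1 + 0 = -1)
z**2 = (-1)**2 = 1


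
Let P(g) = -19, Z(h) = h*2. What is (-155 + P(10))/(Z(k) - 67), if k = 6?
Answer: 174/55 ≈ 3.1636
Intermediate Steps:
Z(h) = 2*h
(-155 + P(10))/(Z(k) - 67) = (-155 - 19)/(2*6 - 67) = -174/(12 - 67) = -174/(-55) = -174*(-1/55) = 174/55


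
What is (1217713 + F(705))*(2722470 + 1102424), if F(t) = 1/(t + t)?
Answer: 3283624320844957/705 ≈ 4.6576e+12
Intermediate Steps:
F(t) = 1/(2*t)
(1217713 + F(705))*(2722470 + 1102424) = (1217713 + (1/2)/705)*(2722470 + 1102424) = (1217713 + (1/2)*(1/705))*3824894 = (1217713 + 1/1410)*3824894 = (1716975331/1410)*3824894 = 3283624320844957/705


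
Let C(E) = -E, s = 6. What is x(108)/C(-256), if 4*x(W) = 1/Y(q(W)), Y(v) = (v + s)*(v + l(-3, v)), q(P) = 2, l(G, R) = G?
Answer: -1/8192 ≈ -0.00012207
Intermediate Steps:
Y(v) = (-3 + v)*(6 + v) (Y(v) = (v + 6)*(v - 3) = (6 + v)*(-3 + v) = (-3 + v)*(6 + v))
x(W) = -1/32 (x(W) = 1/(4*(-18 + 2² + 3*2)) = 1/(4*(-18 + 4 + 6)) = (¼)/(-8) = (¼)*(-⅛) = -1/32)
x(108)/C(-256) = -1/(32*((-1*(-256)))) = -1/32/256 = -1/32*1/256 = -1/8192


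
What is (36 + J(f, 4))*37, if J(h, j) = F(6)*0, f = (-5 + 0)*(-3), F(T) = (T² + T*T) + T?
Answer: 1332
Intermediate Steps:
F(T) = T + 2*T² (F(T) = (T² + T²) + T = 2*T² + T = T + 2*T²)
f = 15 (f = -5*(-3) = 15)
J(h, j) = 0 (J(h, j) = (6*(1 + 2*6))*0 = (6*(1 + 12))*0 = (6*13)*0 = 78*0 = 0)
(36 + J(f, 4))*37 = (36 + 0)*37 = 36*37 = 1332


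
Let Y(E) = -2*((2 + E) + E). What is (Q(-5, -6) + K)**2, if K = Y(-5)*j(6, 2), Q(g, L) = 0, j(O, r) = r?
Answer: 1024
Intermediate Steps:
Y(E) = -4 - 4*E (Y(E) = -2*(2 + 2*E) = -4 - 4*E)
K = 32 (K = (-4 - 4*(-5))*2 = (-4 + 20)*2 = 16*2 = 32)
(Q(-5, -6) + K)**2 = (0 + 32)**2 = 32**2 = 1024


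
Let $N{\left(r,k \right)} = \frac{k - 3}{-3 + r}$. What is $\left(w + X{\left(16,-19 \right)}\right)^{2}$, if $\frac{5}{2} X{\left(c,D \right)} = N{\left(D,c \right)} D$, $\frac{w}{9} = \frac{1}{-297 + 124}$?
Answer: $\frac{1783879696}{90535225} \approx 19.704$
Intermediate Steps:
$w = - \frac{9}{173}$ ($w = \frac{9}{-297 + 124} = \frac{9}{-173} = 9 \left(- \frac{1}{173}\right) = - \frac{9}{173} \approx -0.052023$)
$N{\left(r,k \right)} = \frac{-3 + k}{-3 + r}$
$X{\left(c,D \right)} = \frac{2 D \left(-3 + c\right)}{5 \left(-3 + D\right)}$ ($X{\left(c,D \right)} = \frac{2 \frac{-3 + c}{-3 + D} D}{5} = \frac{2 \frac{D \left(-3 + c\right)}{-3 + D}}{5} = \frac{2 D \left(-3 + c\right)}{5 \left(-3 + D\right)}$)
$\left(w + X{\left(16,-19 \right)}\right)^{2} = \left(- \frac{9}{173} + \frac{2}{5} \left(-19\right) \frac{1}{-3 - 19} \left(-3 + 16\right)\right)^{2} = \left(- \frac{9}{173} + \frac{2}{5} \left(-19\right) \frac{1}{-22} \cdot 13\right)^{2} = \left(- \frac{9}{173} + \frac{2}{5} \left(-19\right) \left(- \frac{1}{22}\right) 13\right)^{2} = \left(- \frac{9}{173} + \frac{247}{55}\right)^{2} = \left(\frac{42236}{9515}\right)^{2} = \frac{1783879696}{90535225}$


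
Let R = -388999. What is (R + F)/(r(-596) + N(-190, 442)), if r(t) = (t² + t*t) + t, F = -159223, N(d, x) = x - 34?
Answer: -274111/355122 ≈ -0.77188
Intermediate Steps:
N(d, x) = -34 + x
r(t) = t + 2*t² (r(t) = (t² + t²) + t = 2*t² + t = t + 2*t²)
(R + F)/(r(-596) + N(-190, 442)) = (-388999 - 159223)/(-596*(1 + 2*(-596)) + (-34 + 442)) = -548222/(-596*(1 - 1192) + 408) = -548222/(-596*(-1191) + 408) = -548222/(709836 + 408) = -548222/710244 = -548222*1/710244 = -274111/355122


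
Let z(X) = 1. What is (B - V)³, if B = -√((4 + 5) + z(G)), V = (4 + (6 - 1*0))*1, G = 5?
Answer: -(10 + √10)³ ≈ -2280.3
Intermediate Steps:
V = 10 (V = (4 + (6 + 0))*1 = (4 + 6)*1 = 10*1 = 10)
B = -√10 (B = -√((4 + 5) + 1) = -√(9 + 1) = -√10 ≈ -3.1623)
(B - V)³ = (-√10 - 1*10)³ = (-√10 - 10)³ = (-10 - √10)³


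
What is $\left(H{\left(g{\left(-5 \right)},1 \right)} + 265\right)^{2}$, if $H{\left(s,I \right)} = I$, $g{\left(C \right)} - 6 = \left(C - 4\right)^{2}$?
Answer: $70756$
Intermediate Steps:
$g{\left(C \right)} = 6 + \left(-4 + C\right)^{2}$ ($g{\left(C \right)} = 6 + \left(C - 4\right)^{2} = 6 + \left(-4 + C\right)^{2}$)
$\left(H{\left(g{\left(-5 \right)},1 \right)} + 265\right)^{2} = \left(1 + 265\right)^{2} = 266^{2} = 70756$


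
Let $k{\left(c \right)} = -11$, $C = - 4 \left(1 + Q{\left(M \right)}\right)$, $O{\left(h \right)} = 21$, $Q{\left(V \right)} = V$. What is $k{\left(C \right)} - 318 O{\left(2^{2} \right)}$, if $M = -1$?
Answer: $-6689$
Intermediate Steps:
$C = 0$ ($C = - 4 \left(1 - 1\right) = \left(-4\right) 0 = 0$)
$k{\left(C \right)} - 318 O{\left(2^{2} \right)} = -11 - 6678 = -6689$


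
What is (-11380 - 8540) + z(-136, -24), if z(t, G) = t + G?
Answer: -20080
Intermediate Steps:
z(t, G) = G + t
(-11380 - 8540) + z(-136, -24) = (-11380 - 8540) + (-24 - 136) = -19920 - 160 = -20080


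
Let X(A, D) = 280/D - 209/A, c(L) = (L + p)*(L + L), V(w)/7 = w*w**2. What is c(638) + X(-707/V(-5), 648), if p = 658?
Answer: 13526774386/8181 ≈ 1.6534e+6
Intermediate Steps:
V(w) = 7*w**3 (V(w) = 7*(w*w**2) = 7*w**3)
c(L) = 2*L*(658 + L) (c(L) = (L + 658)*(L + L) = (658 + L)*(2*L) = 2*L*(658 + L))
X(A, D) = -209/A + 280/D
c(638) + X(-707/V(-5), 648) = 2*638*(658 + 638) + (-209/((-707/(7*(-5)**3))) + 280/648) = 2*638*1296 + (-209/((-707/(7*(-125)))) + 280*(1/648)) = 1653696 + (-209/((-707/(-875))) + 35/81) = 1653696 + (-209/((-707*(-1/875))) + 35/81) = 1653696 + (-209/101/125 + 35/81) = 1653696 + (-209*125/101 + 35/81) = 1653696 + (-26125/101 + 35/81) = 1653696 - 2112590/8181 = 13526774386/8181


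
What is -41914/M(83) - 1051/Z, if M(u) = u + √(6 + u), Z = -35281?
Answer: -61365291711/119955400 + 20957*√89/3400 ≈ -453.42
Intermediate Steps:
-41914/M(83) - 1051/Z = -41914/(83 + √(6 + 83)) - 1051/(-35281) = -41914/(83 + √89) - 1051*(-1/35281) = -41914/(83 + √89) + 1051/35281 = 1051/35281 - 41914/(83 + √89)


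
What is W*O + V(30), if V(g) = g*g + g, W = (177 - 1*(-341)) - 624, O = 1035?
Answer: -108780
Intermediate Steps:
W = -106 (W = (177 + 341) - 624 = 518 - 624 = -106)
V(g) = g + g² (V(g) = g² + g = g + g²)
W*O + V(30) = -106*1035 + 30*(1 + 30) = -109710 + 30*31 = -109710 + 930 = -108780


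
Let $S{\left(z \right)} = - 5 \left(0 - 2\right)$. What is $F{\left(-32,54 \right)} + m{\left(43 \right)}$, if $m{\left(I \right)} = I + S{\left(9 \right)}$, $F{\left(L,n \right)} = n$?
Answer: $107$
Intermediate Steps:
$S{\left(z \right)} = 10$ ($S{\left(z \right)} = \left(-5\right) \left(-2\right) = 10$)
$m{\left(I \right)} = 10 + I$ ($m{\left(I \right)} = I + 10 = 10 + I$)
$F{\left(-32,54 \right)} + m{\left(43 \right)} = 54 + \left(10 + 43\right) = 54 + 53 = 107$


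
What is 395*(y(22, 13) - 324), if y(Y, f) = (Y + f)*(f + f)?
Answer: 231470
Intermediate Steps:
y(Y, f) = 2*f*(Y + f) (y(Y, f) = (Y + f)*(2*f) = 2*f*(Y + f))
395*(y(22, 13) - 324) = 395*(2*13*(22 + 13) - 324) = 395*(2*13*35 - 324) = 395*(910 - 324) = 395*586 = 231470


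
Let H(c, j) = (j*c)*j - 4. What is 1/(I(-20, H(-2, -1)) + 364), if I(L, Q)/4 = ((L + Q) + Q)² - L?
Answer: 1/4540 ≈ 0.00022026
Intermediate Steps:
H(c, j) = -4 + c*j² (H(c, j) = (c*j)*j - 4 = c*j² - 4 = -4 + c*j²)
I(L, Q) = -4*L + 4*(L + 2*Q)² (I(L, Q) = 4*(((L + Q) + Q)² - L) = 4*((L + 2*Q)² - L) = -4*L + 4*(L + 2*Q)²)
1/(I(-20, H(-2, -1)) + 364) = 1/((-4*(-20) + 4*(-20 + 2*(-4 - 2*(-1)²))²) + 364) = 1/((80 + 4*(-20 + 2*(-4 - 2*1))²) + 364) = 1/((80 + 4*(-20 + 2*(-4 - 2))²) + 364) = 1/((80 + 4*(-20 + 2*(-6))²) + 364) = 1/((80 + 4*(-20 - 12)²) + 364) = 1/((80 + 4*(-32)²) + 364) = 1/((80 + 4*1024) + 364) = 1/((80 + 4096) + 364) = 1/(4176 + 364) = 1/4540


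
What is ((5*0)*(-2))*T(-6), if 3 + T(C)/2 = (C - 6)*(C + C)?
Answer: 0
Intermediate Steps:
T(C) = -6 + 4*C*(-6 + C) (T(C) = -6 + 2*((C - 6)*(C + C)) = -6 + 2*((-6 + C)*(2*C)) = -6 + 2*(2*C*(-6 + C)) = -6 + 4*C*(-6 + C))
((5*0)*(-2))*T(-6) = ((5*0)*(-2))*(-6 - 24*(-6) + 4*(-6)**2) = (0*(-2))*(-6 + 144 + 4*36) = 0*(-6 + 144 + 144) = 0*282 = 0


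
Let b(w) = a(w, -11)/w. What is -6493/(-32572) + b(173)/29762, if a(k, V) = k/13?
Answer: 1256106615/6301151116 ≈ 0.19935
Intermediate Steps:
a(k, V) = k/13 (a(k, V) = k*(1/13) = k/13)
b(w) = 1/13 (b(w) = (w/13)/w = 1/13)
-6493/(-32572) + b(173)/29762 = -6493/(-32572) + (1/13)/29762 = -6493*(-1/32572) + (1/13)*(1/29762) = 6493/32572 + 1/386906 = 1256106615/6301151116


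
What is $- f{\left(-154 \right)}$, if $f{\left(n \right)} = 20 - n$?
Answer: $-174$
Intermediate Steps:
$- f{\left(-154 \right)} = - (20 - -154) = - (20 + 154) = \left(-1\right) 174 = -174$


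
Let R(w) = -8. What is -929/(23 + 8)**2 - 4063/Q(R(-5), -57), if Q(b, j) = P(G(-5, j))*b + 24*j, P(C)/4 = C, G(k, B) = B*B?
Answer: -93952601/101227896 ≈ -0.92813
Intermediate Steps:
G(k, B) = B**2
P(C) = 4*C
Q(b, j) = 24*j + 4*b*j**2 (Q(b, j) = (4*j**2)*b + 24*j = 4*b*j**2 + 24*j = 24*j + 4*b*j**2)
-929/(23 + 8)**2 - 4063/Q(R(-5), -57) = -929/(23 + 8)**2 - 4063*(-1/(228*(6 - 8*(-57)))) = -929/(31**2) - 4063*(-1/(228*(6 + 456))) = -929/961 - 4063/(4*(-57)*462) = -929*1/961 - 4063/(-105336) = -929/961 - 4063*(-1/105336) = -929/961 + 4063/105336 = -93952601/101227896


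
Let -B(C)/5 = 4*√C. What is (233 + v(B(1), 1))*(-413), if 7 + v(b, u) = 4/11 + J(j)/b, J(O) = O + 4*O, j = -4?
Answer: -1032913/11 ≈ -93901.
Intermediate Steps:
J(O) = 5*O
B(C) = -20*√C
v(b, u) = -73/11 - 20/b (v(b, u) = -7 + (4/11 + (5*(-4))/b) = -7 + (4*(1/11) - 20/b) = -7 + (4/11 - 20/b) = -73/11 - 20/b)
(233 + v(B(1), 1))*(-413) = (233 + (-73/11 - 20/((-20*√1))))*(-413) = (233 + (-73/11 - 20/((-20*1))))*(-413) = (233 + (-73/11 - 20/(-20)))*(-413) = (233 + (-73/11 - 20*(-1/20)))*(-413) = (233 + (-73/11 + 1))*(-413) = (233 - 62/11)*(-413) = (2501/11)*(-413) = -1032913/11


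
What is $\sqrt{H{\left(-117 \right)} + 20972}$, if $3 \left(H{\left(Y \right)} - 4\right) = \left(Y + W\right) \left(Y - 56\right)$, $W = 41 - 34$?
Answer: $\frac{\sqrt{245874}}{3} \approx 165.29$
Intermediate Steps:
$W = 7$
$H{\left(Y \right)} = 4 + \frac{\left(-56 + Y\right) \left(7 + Y\right)}{3}$ ($H{\left(Y \right)} = 4 + \frac{\left(Y + 7\right) \left(Y - 56\right)}{3} = 4 + \frac{\left(7 + Y\right) \left(-56 + Y\right)}{3} = 4 + \frac{\left(-56 + Y\right) \left(7 + Y\right)}{3}$)
$\sqrt{H{\left(-117 \right)} + 20972} = \sqrt{\left(- \frac{380}{3} - -1911 + \frac{\left(-117\right)^{2}}{3}\right) + 20972} = \sqrt{\left(- \frac{380}{3} + 1911 + \frac{1}{3} \cdot 13689\right) + 20972} = \sqrt{\left(- \frac{380}{3} + 1911 + 4563\right) + 20972} = \sqrt{\frac{19042}{3} + 20972} = \sqrt{\frac{81958}{3}} = \frac{\sqrt{245874}}{3}$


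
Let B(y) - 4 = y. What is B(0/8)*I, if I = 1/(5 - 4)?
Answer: 4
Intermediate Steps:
B(y) = 4 + y
I = 1 (I = 1/1 = 1)
B(0/8)*I = (4 + 0/8)*1 = (4 + 0*(⅛))*1 = (4 + 0)*1 = 4*1 = 4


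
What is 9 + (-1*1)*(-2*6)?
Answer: 21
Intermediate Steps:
9 + (-1*1)*(-2*6) = 9 - 1*(-12) = 9 + 12 = 21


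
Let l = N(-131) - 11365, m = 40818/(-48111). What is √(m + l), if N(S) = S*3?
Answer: 2*I*√756050942031/16037 ≈ 108.44*I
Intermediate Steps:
m = -13606/16037 (m = 40818*(-1/48111) = -13606/16037 ≈ -0.84841)
N(S) = 3*S
l = -11758 (l = 3*(-131) - 11365 = -393 - 11365 = -11758)
√(m + l) = √(-13606/16037 - 11758) = √(-188576652/16037) = 2*I*√756050942031/16037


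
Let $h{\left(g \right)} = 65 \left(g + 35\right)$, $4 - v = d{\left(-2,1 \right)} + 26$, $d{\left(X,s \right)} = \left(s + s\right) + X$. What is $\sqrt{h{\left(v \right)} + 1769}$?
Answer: $\sqrt{2614} \approx 51.127$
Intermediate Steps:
$d{\left(X,s \right)} = X + 2 s$ ($d{\left(X,s \right)} = 2 s + X = X + 2 s$)
$v = -22$ ($v = 4 - \left(\left(-2 + 2 \cdot 1\right) + 26\right) = 4 - \left(\left(-2 + 2\right) + 26\right) = 4 - \left(0 + 26\right) = 4 - 26 = -22$)
$h{\left(g \right)} = 2275 + 65 g$ ($h{\left(g \right)} = 65 \left(35 + g\right) = 2275 + 65 g$)
$\sqrt{h{\left(v \right)} + 1769} = \sqrt{\left(2275 + 65 \left(-22\right)\right) + 1769} = \sqrt{\left(2275 - 1430\right) + 1769} = \sqrt{845 + 1769} = \sqrt{2614}$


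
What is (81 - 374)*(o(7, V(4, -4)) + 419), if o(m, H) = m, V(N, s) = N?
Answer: -124818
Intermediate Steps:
(81 - 374)*(o(7, V(4, -4)) + 419) = (81 - 374)*(7 + 419) = -293*426 = -124818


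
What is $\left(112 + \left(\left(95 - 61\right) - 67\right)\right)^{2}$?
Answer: $6241$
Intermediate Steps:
$\left(112 + \left(\left(95 - 61\right) - 67\right)\right)^{2} = \left(112 + \left(34 - 67\right)\right)^{2} = \left(112 - 33\right)^{2} = 79^{2} = 6241$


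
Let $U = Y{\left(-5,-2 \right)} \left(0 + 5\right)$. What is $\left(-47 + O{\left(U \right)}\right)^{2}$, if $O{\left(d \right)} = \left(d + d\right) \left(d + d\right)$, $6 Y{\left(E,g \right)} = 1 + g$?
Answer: $\frac{158404}{81} \approx 1955.6$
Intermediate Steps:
$Y{\left(E,g \right)} = \frac{1}{6} + \frac{g}{6}$ ($Y{\left(E,g \right)} = \frac{1 + g}{6} = \frac{1}{6} + \frac{g}{6}$)
$U = - \frac{5}{6}$ ($U = \left(\frac{1}{6} + \frac{1}{6} \left(-2\right)\right) \left(0 + 5\right) = \left(\frac{1}{6} - \frac{1}{3}\right) 5 = \left(- \frac{1}{6}\right) 5 = - \frac{5}{6} \approx -0.83333$)
$O{\left(d \right)} = 4 d^{2}$ ($O{\left(d \right)} = 2 d 2 d = 4 d^{2}$)
$\left(-47 + O{\left(U \right)}\right)^{2} = \left(-47 + 4 \left(- \frac{5}{6}\right)^{2}\right)^{2} = \left(-47 + 4 \cdot \frac{25}{36}\right)^{2} = \left(-47 + \frac{25}{9}\right)^{2} = \left(- \frac{398}{9}\right)^{2} = \frac{158404}{81}$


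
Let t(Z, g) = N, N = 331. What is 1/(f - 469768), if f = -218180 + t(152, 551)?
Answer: -1/687617 ≈ -1.4543e-6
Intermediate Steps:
t(Z, g) = 331
f = -217849 (f = -218180 + 331 = -217849)
1/(f - 469768) = 1/(-217849 - 469768) = 1/(-687617) = -1/687617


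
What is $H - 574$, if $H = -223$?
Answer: $-797$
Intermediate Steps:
$H - 574 = -223 - 574 = -797$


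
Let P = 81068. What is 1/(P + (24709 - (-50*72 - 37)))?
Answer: 1/109414 ≈ 9.1396e-6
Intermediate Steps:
1/(P + (24709 - (-50*72 - 37))) = 1/(81068 + (24709 - (-50*72 - 37))) = 1/(81068 + (24709 - (-3600 - 37))) = 1/(81068 + (24709 - 1*(-3637))) = 1/(81068 + (24709 + 3637)) = 1/(81068 + 28346) = 1/109414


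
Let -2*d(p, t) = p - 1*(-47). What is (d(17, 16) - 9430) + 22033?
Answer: 12571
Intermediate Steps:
d(p, t) = -47/2 - p/2 (d(p, t) = -(p - 1*(-47))/2 = -(p + 47)/2 = -(47 + p)/2 = -47/2 - p/2)
(d(17, 16) - 9430) + 22033 = ((-47/2 - ½*17) - 9430) + 22033 = ((-47/2 - 17/2) - 9430) + 22033 = (-32 - 9430) + 22033 = -9462 + 22033 = 12571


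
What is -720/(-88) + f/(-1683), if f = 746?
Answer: 1184/153 ≈ 7.7386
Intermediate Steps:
-720/(-88) + f/(-1683) = -720/(-88) + 746/(-1683) = -720*(-1/88) + 746*(-1/1683) = 90/11 - 746/1683 = 1184/153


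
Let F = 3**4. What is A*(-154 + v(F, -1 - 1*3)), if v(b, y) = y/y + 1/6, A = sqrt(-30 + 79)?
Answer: -6419/6 ≈ -1069.8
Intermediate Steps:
A = 7 (A = sqrt(49) = 7)
F = 81
v(b, y) = 7/6 (v(b, y) = 1 + 1*(1/6) = 1 + 1/6 = 7/6)
A*(-154 + v(F, -1 - 1*3)) = 7*(-154 + 7/6) = 7*(-917/6) = -6419/6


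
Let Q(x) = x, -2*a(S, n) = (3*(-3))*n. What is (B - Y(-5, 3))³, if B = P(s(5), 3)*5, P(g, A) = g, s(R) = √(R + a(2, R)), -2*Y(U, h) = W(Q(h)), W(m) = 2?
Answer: 4127/2 + 6905*√110/4 ≈ 20169.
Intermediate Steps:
a(S, n) = 9*n/2 (a(S, n) = -3*(-3)*n/2 = -(-9)*n/2 = 9*n/2)
Y(U, h) = -1 (Y(U, h) = -½*2 = -1)
s(R) = √22*√R/2 (s(R) = √(R + 9*R/2) = √(11*R/2) = √22*√R/2)
B = 5*√110/2 (B = (√22*√5/2)*5 = (√110/2)*5 = 5*√110/2 ≈ 26.220)
(B - Y(-5, 3))³ = (5*√110/2 - 1*(-1))³ = (5*√110/2 + 1)³ = (1 + 5*√110/2)³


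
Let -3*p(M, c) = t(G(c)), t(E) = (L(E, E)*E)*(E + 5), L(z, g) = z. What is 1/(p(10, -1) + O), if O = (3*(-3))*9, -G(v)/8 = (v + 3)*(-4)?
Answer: -1/94289 ≈ -1.0606e-5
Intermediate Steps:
G(v) = 96 + 32*v (G(v) = -8*(v + 3)*(-4) = -8*(3 + v)*(-4) = -8*(-12 - 4*v) = 96 + 32*v)
t(E) = E²*(5 + E) (t(E) = (E*E)*(E + 5) = E²*(5 + E))
p(M, c) = -(96 + 32*c)²*(101 + 32*c)/3 (p(M, c) = -(96 + 32*c)²*(5 + (96 + 32*c))/3 = -(96 + 32*c)²*(101 + 32*c)/3)
O = -81 (O = -9*9 = -81)
1/(p(10, -1) + O) = 1/(1024*(3 - 1)²*(-101 - 32*(-1))/3 - 81) = 1/((1024/3)*2²*(-101 + 32) - 81) = 1/((1024/3)*4*(-69) - 81) = 1/(-94208 - 81) = 1/(-94289) = -1/94289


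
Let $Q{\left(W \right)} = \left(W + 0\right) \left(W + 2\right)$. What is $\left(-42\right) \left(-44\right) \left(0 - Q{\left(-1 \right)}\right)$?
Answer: $1848$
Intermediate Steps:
$Q{\left(W \right)} = W \left(2 + W\right)$
$\left(-42\right) \left(-44\right) \left(0 - Q{\left(-1 \right)}\right) = \left(-42\right) \left(-44\right) \left(0 - - (2 - 1)\right) = 1848 \left(0 - \left(-1\right) 1\right) = 1848 \left(0 - -1\right) = 1848 \left(0 + 1\right) = 1848 \cdot 1 = 1848$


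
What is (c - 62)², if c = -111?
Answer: 29929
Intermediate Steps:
(c - 62)² = (-111 - 62)² = (-173)² = 29929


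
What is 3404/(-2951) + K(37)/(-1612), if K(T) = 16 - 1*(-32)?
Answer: -108248/91481 ≈ -1.1833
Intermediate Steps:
K(T) = 48 (K(T) = 16 + 32 = 48)
3404/(-2951) + K(37)/(-1612) = 3404/(-2951) + 48/(-1612) = 3404*(-1/2951) + 48*(-1/1612) = -3404/2951 - 12/403 = -108248/91481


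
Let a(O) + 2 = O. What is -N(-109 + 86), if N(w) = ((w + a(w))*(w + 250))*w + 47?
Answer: -250655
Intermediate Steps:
a(O) = -2 + O
N(w) = 47 + w*(-2 + 2*w)*(250 + w) (N(w) = ((w + (-2 + w))*(w + 250))*w + 47 = ((-2 + 2*w)*(250 + w))*w + 47 = w*(-2 + 2*w)*(250 + w) + 47 = 47 + w*(-2 + 2*w)*(250 + w))
-N(-109 + 86) = -(47 - 500*(-109 + 86) + 2*(-109 + 86)³ + 498*(-109 + 86)²) = -(47 - 500*(-23) + 2*(-23)³ + 498*(-23)²) = -(47 + 11500 + 2*(-12167) + 498*529) = -(47 + 11500 - 24334 + 263442) = -1*250655 = -250655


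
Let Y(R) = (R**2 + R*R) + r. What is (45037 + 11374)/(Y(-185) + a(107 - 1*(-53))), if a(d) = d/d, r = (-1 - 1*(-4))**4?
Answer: 56411/68532 ≈ 0.82313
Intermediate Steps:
r = 81 (r = (-1 + 4)**4 = 3**4 = 81)
Y(R) = 81 + 2*R**2 (Y(R) = (R**2 + R*R) + 81 = (R**2 + R**2) + 81 = 2*R**2 + 81 = 81 + 2*R**2)
a(d) = 1
(45037 + 11374)/(Y(-185) + a(107 - 1*(-53))) = (45037 + 11374)/((81 + 2*(-185)**2) + 1) = 56411/((81 + 2*34225) + 1) = 56411/((81 + 68450) + 1) = 56411/(68531 + 1) = 56411/68532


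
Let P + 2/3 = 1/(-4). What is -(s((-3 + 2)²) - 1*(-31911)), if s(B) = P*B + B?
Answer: -382933/12 ≈ -31911.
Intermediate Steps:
P = -11/12 (P = -⅔ + 1/(-4) = -⅔ - ¼ = -11/12 ≈ -0.91667)
s(B) = B/12 (s(B) = -11*B/12 + B = B/12)
-(s((-3 + 2)²) - 1*(-31911)) = -((-3 + 2)²/12 - 1*(-31911)) = -((1/12)*(-1)² + 31911) = -((1/12)*1 + 31911) = -(1/12 + 31911) = -1*382933/12 = -382933/12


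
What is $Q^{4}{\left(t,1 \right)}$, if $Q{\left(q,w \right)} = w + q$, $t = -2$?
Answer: $1$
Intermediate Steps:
$Q{\left(q,w \right)} = q + w$
$Q^{4}{\left(t,1 \right)} = \left(-2 + 1\right)^{4} = \left(-1\right)^{4} = 1$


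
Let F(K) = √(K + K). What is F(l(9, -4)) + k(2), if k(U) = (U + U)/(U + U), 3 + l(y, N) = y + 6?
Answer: 1 + 2*√6 ≈ 5.8990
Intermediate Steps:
l(y, N) = 3 + y (l(y, N) = -3 + (y + 6) = -3 + (6 + y) = 3 + y)
F(K) = √2*√K (F(K) = √(2*K) = √2*√K)
k(U) = 1 (k(U) = (2*U)/((2*U)) = (2*U)*(1/(2*U)) = 1)
F(l(9, -4)) + k(2) = √2*√(3 + 9) + 1 = √2*√12 + 1 = √2*(2*√3) + 1 = 2*√6 + 1 = 1 + 2*√6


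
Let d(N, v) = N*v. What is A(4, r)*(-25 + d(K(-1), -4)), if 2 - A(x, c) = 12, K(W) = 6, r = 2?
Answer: 490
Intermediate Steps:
A(x, c) = -10 (A(x, c) = 2 - 1*12 = 2 - 12 = -10)
A(4, r)*(-25 + d(K(-1), -4)) = -10*(-25 + 6*(-4)) = -10*(-25 - 24) = -10*(-49) = 490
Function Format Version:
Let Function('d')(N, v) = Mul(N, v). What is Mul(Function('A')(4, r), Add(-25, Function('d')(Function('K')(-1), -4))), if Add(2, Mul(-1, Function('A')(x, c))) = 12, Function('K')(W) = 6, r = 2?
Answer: 490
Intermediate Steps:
Function('A')(x, c) = -10 (Function('A')(x, c) = Add(2, Mul(-1, 12)) = Add(2, -12) = -10)
Mul(Function('A')(4, r), Add(-25, Function('d')(Function('K')(-1), -4))) = Mul(-10, Add(-25, Mul(6, -4))) = Mul(-10, Add(-25, -24)) = Mul(-10, -49) = 490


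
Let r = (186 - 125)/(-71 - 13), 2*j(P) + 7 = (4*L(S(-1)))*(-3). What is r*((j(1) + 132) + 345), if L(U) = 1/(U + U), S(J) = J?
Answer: -58133/168 ≈ -346.03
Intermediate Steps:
L(U) = 1/(2*U)
j(P) = -1/2 (j(P) = -7/2 + ((4*((1/2)/(-1)))*(-3))/2 = -7/2 + ((4*((1/2)*(-1)))*(-3))/2 = -7/2 + ((4*(-1/2))*(-3))/2 = -7/2 + (-2*(-3))/2 = -7/2 + (1/2)*6 = -7/2 + 3 = -1/2)
r = -61/84 (r = 61/(-84) = 61*(-1/84) = -61/84 ≈ -0.72619)
r*((j(1) + 132) + 345) = -61*((-1/2 + 132) + 345)/84 = -61*(263/2 + 345)/84 = -61/84*953/2 = -58133/168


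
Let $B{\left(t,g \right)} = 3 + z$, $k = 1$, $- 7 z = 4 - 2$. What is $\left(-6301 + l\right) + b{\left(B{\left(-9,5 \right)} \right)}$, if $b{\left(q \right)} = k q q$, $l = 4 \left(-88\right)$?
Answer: $- \frac{325636}{49} \approx -6645.6$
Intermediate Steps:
$z = - \frac{2}{7}$ ($z = - \frac{4 - 2}{7} = \left(- \frac{1}{7}\right) 2 = - \frac{2}{7} \approx -0.28571$)
$l = -352$
$B{\left(t,g \right)} = \frac{19}{7}$ ($B{\left(t,g \right)} = 3 - \frac{2}{7} = \frac{19}{7}$)
$b{\left(q \right)} = q^{2}$ ($b{\left(q \right)} = 1 q q = q q = q^{2}$)
$\left(-6301 + l\right) + b{\left(B{\left(-9,5 \right)} \right)} = \left(-6301 - 352\right) + \left(\frac{19}{7}\right)^{2} = -6653 + \frac{361}{49} = - \frac{325636}{49}$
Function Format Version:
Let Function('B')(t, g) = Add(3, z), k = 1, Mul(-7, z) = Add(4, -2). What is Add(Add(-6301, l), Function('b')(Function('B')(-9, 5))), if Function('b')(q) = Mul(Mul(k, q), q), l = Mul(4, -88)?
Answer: Rational(-325636, 49) ≈ -6645.6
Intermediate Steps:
z = Rational(-2, 7) (z = Mul(Rational(-1, 7), Add(4, -2)) = Mul(Rational(-1, 7), 2) = Rational(-2, 7) ≈ -0.28571)
l = -352
Function('B')(t, g) = Rational(19, 7) (Function('B')(t, g) = Add(3, Rational(-2, 7)) = Rational(19, 7))
Function('b')(q) = Pow(q, 2) (Function('b')(q) = Mul(Mul(1, q), q) = Mul(q, q) = Pow(q, 2))
Add(Add(-6301, l), Function('b')(Function('B')(-9, 5))) = Add(Add(-6301, -352), Pow(Rational(19, 7), 2)) = Add(-6653, Rational(361, 49)) = Rational(-325636, 49)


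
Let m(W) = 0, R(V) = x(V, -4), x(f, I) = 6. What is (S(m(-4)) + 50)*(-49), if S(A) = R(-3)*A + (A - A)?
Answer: -2450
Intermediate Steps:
R(V) = 6
S(A) = 6*A (S(A) = 6*A + (A - A) = 6*A + 0 = 6*A)
(S(m(-4)) + 50)*(-49) = (6*0 + 50)*(-49) = (0 + 50)*(-49) = 50*(-49) = -2450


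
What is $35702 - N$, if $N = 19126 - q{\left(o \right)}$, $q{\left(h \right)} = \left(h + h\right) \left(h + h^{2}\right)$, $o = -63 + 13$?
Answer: $-228424$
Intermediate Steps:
$o = -50$
$q{\left(h \right)} = 2 h \left(h + h^{2}\right)$
$N = 264126$ ($N = 19126 - 2 \left(-50\right)^{2} \left(1 - 50\right) = 19126 - 2 \cdot 2500 \left(-49\right) = 19126 - -245000 = 19126 + 245000 = 264126$)
$35702 - N = 35702 - 264126 = -228424$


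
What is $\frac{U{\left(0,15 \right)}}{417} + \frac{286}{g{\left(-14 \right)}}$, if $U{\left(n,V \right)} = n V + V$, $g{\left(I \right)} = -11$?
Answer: $- \frac{3609}{139} \approx -25.964$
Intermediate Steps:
$U{\left(n,V \right)} = V + V n$ ($U{\left(n,V \right)} = V n + V = V + V n$)
$\frac{U{\left(0,15 \right)}}{417} + \frac{286}{g{\left(-14 \right)}} = \frac{15 \left(1 + 0\right)}{417} + \frac{286}{-11} = 15 \cdot 1 \cdot \frac{1}{417} + 286 \left(- \frac{1}{11}\right) = 15 \cdot \frac{1}{417} - 26 = \frac{5}{139} - 26 = - \frac{3609}{139}$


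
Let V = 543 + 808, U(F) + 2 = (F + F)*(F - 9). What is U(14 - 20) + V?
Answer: 1529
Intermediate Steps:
U(F) = -2 + 2*F*(-9 + F) (U(F) = -2 + (F + F)*(F - 9) = -2 + (2*F)*(-9 + F) = -2 + 2*F*(-9 + F))
V = 1351
U(14 - 20) + V = (-2 - 18*(14 - 20) + 2*(14 - 20)**2) + 1351 = (-2 - 18*(-6) + 2*(-6)**2) + 1351 = (-2 + 108 + 2*36) + 1351 = (-2 + 108 + 72) + 1351 = 178 + 1351 = 1529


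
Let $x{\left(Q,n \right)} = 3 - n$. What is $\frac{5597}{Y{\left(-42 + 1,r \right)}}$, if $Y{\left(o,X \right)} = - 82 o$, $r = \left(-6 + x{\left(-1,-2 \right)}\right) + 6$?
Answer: $\frac{5597}{3362} \approx 1.6648$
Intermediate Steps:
$r = 5$ ($r = \left(-6 + \left(3 - -2\right)\right) + 6 = \left(-6 + \left(3 + 2\right)\right) + 6 = \left(-6 + 5\right) + 6 = -1 + 6 = 5$)
$\frac{5597}{Y{\left(-42 + 1,r \right)}} = \frac{5597}{\left(-82\right) \left(-42 + 1\right)} = \frac{5597}{\left(-82\right) \left(-41\right)} = \frac{5597}{3362}$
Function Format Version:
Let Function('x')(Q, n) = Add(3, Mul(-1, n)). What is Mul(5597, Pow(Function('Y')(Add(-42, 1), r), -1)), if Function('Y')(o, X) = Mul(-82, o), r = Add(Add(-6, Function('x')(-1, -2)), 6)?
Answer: Rational(5597, 3362) ≈ 1.6648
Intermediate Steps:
r = 5 (r = Add(Add(-6, Add(3, Mul(-1, -2))), 6) = Add(Add(-6, Add(3, 2)), 6) = Add(Add(-6, 5), 6) = Add(-1, 6) = 5)
Mul(5597, Pow(Function('Y')(Add(-42, 1), r), -1)) = Mul(5597, Pow(Mul(-82, Add(-42, 1)), -1)) = Mul(5597, Pow(Mul(-82, -41), -1)) = Mul(5597, Pow(3362, -1)) = Mul(5597, Rational(1, 3362)) = Rational(5597, 3362)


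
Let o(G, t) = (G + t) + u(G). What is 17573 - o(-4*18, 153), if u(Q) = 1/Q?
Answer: 1259425/72 ≈ 17492.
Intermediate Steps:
o(G, t) = G + t + 1/G (o(G, t) = (G + t) + 1/G = G + t + 1/G)
17573 - o(-4*18, 153) = 17573 - (-4*18 + 153 + 1/(-4*18)) = 17573 - (-72 + 153 + 1/(-72)) = 17573 - (-72 + 153 - 1/72) = 17573 - 1*5831/72 = 17573 - 5831/72 = 1259425/72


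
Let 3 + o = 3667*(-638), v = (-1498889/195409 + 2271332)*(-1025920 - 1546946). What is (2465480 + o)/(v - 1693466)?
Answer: -24608050779/1141934013239694128 ≈ -2.1549e-8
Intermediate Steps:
v = -1141933682321196534/195409 (v = (-1498889*1/195409 + 2271332)*(-2572866) = (-1498889/195409 + 2271332)*(-2572866) = (443837215899/195409)*(-2572866) = -1141933682321196534/195409 ≈ -5.8438e+12)
o = -2339549 (o = -3 + 3667*(-638) = -3 - 2339546 = -2339549)
(2465480 + o)/(v - 1693466) = (2465480 - 2339549)/(-1141933682321196534/195409 - 1693466) = 125931/(-1141934013239694128/195409) = 125931*(-195409/1141934013239694128) = -24608050779/1141934013239694128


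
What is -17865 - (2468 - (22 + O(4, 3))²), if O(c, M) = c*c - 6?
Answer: -19309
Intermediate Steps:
O(c, M) = -6 + c² (O(c, M) = c² - 6 = -6 + c²)
-17865 - (2468 - (22 + O(4, 3))²) = -17865 - (2468 - (22 + (-6 + 4²))²) = -17865 - (2468 - (22 + (-6 + 16))²) = -17865 - (2468 - (22 + 10)²) = -17865 - (2468 - 1*32²) = -17865 - (2468 - 1*1024) = -17865 - (2468 - 1024) = -17865 - 1*1444 = -17865 - 1444 = -19309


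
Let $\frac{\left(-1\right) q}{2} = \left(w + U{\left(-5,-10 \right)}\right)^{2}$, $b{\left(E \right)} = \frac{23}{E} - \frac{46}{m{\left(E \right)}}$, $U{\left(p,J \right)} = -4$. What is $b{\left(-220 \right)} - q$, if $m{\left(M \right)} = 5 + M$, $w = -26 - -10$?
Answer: $\frac{1513807}{1892} \approx 800.11$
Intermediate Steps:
$w = -16$ ($w = -26 + 10 = -16$)
$b{\left(E \right)} = - \frac{46}{5 + E} + \frac{23}{E}$ ($b{\left(E \right)} = \frac{23}{E} - \frac{46}{5 + E} = - \frac{46}{5 + E} + \frac{23}{E}$)
$q = -800$ ($q = - 2 \left(-16 - 4\right)^{2} = - 2 \left(-20\right)^{2} = \left(-2\right) 400 = -800$)
$b{\left(-220 \right)} - q = \frac{23 \left(5 - -220\right)}{\left(-220\right) \left(5 - 220\right)} - -800 = 23 \left(- \frac{1}{220}\right) \frac{1}{-215} \left(5 + 220\right) + 800 = 23 \left(- \frac{1}{220}\right) \left(- \frac{1}{215}\right) 225 + 800 = \frac{207}{1892} + 800 = \frac{1513807}{1892}$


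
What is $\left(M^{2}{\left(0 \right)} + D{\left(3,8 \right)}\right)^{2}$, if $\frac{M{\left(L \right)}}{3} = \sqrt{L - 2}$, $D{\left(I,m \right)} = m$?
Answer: $100$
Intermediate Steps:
$M{\left(L \right)} = 3 \sqrt{-2 + L}$ ($M{\left(L \right)} = 3 \sqrt{L - 2} = 3 \sqrt{-2 + L}$)
$\left(M^{2}{\left(0 \right)} + D{\left(3,8 \right)}\right)^{2} = \left(\left(3 \sqrt{-2 + 0}\right)^{2} + 8\right)^{2} = \left(\left(3 \sqrt{-2}\right)^{2} + 8\right)^{2} = \left(\left(3 i \sqrt{2}\right)^{2} + 8\right)^{2} = \left(-18 + 8\right)^{2} = \left(-10\right)^{2} = 100$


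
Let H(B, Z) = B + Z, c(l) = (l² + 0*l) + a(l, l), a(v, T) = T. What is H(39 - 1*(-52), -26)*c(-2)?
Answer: 130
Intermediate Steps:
c(l) = l + l² (c(l) = (l² + 0*l) + l = (l² + 0) + l = l² + l = l + l²)
H(39 - 1*(-52), -26)*c(-2) = ((39 - 1*(-52)) - 26)*(-2*(1 - 2)) = ((39 + 52) - 26)*(-2*(-1)) = (91 - 26)*2 = 65*2 = 130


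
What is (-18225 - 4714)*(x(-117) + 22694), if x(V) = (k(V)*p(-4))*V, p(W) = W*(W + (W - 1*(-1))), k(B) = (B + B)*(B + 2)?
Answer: 2021716515574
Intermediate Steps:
k(B) = 2*B*(2 + B) (k(B) = (2*B)*(2 + B) = 2*B*(2 + B))
p(W) = W*(1 + 2*W) (p(W) = W*(W + (W + 1)) = W*(W + (1 + W)) = W*(1 + 2*W))
x(V) = 56*V²*(2 + V) (x(V) = ((2*V*(2 + V))*(-4*(1 + 2*(-4))))*V = ((2*V*(2 + V))*(-4*(1 - 8)))*V = ((2*V*(2 + V))*(-4*(-7)))*V = ((2*V*(2 + V))*28)*V = (56*V*(2 + V))*V = 56*V²*(2 + V))
(-18225 - 4714)*(x(-117) + 22694) = (-18225 - 4714)*(56*(-117)²*(2 - 117) + 22694) = -22939*(56*13689*(-115) + 22694) = -22939*(-88157160 + 22694) = -22939*(-88134466) = 2021716515574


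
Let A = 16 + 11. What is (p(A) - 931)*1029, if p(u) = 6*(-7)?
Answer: -1001217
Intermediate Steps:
A = 27
p(u) = -42
(p(A) - 931)*1029 = (-42 - 931)*1029 = -973*1029 = -1001217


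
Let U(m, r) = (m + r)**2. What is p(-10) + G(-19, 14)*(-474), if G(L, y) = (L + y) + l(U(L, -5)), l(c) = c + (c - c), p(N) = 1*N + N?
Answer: -270674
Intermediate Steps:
p(N) = 2*N (p(N) = N + N = 2*N)
l(c) = c (l(c) = c + 0 = c)
G(L, y) = L + y + (-5 + L)**2 (G(L, y) = (L + y) + (L - 5)**2 = (L + y) + (-5 + L)**2 = L + y + (-5 + L)**2)
p(-10) + G(-19, 14)*(-474) = 2*(-10) + (-19 + 14 + (-5 - 19)**2)*(-474) = -20 + (-19 + 14 + (-24)**2)*(-474) = -20 + (-19 + 14 + 576)*(-474) = -20 + 571*(-474) = -20 - 270654 = -270674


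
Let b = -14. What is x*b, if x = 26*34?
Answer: -12376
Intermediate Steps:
x = 884
x*b = 884*(-14) = -12376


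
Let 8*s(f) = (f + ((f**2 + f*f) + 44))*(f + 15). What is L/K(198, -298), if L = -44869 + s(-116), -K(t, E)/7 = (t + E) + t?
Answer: 191862/343 ≈ 559.36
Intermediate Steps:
s(f) = (15 + f)*(44 + f + 2*f**2)/8 (s(f) = ((f + ((f**2 + f*f) + 44))*(f + 15))/8 = ((f + ((f**2 + f**2) + 44))*(15 + f))/8 = ((f + (2*f**2 + 44))*(15 + f))/8 = ((f + (44 + 2*f**2))*(15 + f))/8 = ((44 + f + 2*f**2)*(15 + f))/8 = ((15 + f)*(44 + f + 2*f**2))/8 = (15 + f)*(44 + f + 2*f**2)/8)
K(t, E) = -14*t - 7*E (K(t, E) = -7*((t + E) + t) = -7*((E + t) + t) = -7*(E + 2*t) = -14*t - 7*E)
L = -383724 (L = -44869 + (165/2 + (1/4)*(-116)**3 + (31/8)*(-116)**2 + (59/8)*(-116)) = -44869 + (165/2 + (1/4)*(-1560896) + (31/8)*13456 - 1711/2) = -44869 + (165/2 - 390224 + 52142 - 1711/2) = -44869 - 338855 = -383724)
L/K(198, -298) = -383724/(-14*198 - 7*(-298)) = -383724/(-2772 + 2086) = -383724/(-686) = -383724*(-1/686) = 191862/343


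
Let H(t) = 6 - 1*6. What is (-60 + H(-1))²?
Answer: 3600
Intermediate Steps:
H(t) = 0 (H(t) = 6 - 6 = 0)
(-60 + H(-1))² = (-60 + 0)² = (-60)² = 3600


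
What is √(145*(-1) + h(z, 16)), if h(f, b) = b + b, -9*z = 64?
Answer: I*√113 ≈ 10.63*I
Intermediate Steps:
z = -64/9 (z = -⅑*64 = -64/9 ≈ -7.1111)
h(f, b) = 2*b
√(145*(-1) + h(z, 16)) = √(145*(-1) + 2*16) = √(-145 + 32) = √(-113) = I*√113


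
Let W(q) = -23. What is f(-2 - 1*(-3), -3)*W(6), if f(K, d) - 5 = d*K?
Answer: -46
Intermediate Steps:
f(K, d) = 5 + K*d (f(K, d) = 5 + d*K = 5 + K*d)
f(-2 - 1*(-3), -3)*W(6) = (5 + (-2 - 1*(-3))*(-3))*(-23) = (5 + (-2 + 3)*(-3))*(-23) = (5 + 1*(-3))*(-23) = (5 - 3)*(-23) = 2*(-23) = -46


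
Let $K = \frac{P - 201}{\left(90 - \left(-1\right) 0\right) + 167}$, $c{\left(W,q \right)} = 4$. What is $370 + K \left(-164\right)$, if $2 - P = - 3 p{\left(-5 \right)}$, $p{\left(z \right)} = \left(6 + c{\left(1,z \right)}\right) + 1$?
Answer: $\frac{122314}{257} \approx 475.93$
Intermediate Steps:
$p{\left(z \right)} = 11$ ($p{\left(z \right)} = \left(6 + 4\right) + 1 = 10 + 1 = 11$)
$P = 35$ ($P = 2 - \left(-3\right) 11 = 2 - -33 = 2 + 33 = 35$)
$K = - \frac{166}{257}$ ($K = \frac{35 - 201}{\left(90 - \left(-1\right) 0\right) + 167} = - \frac{166}{\left(90 - 0\right) + 167} = - \frac{166}{\left(90 + 0\right) + 167} = - \frac{166}{90 + 167} = - \frac{166}{257} \approx -0.64591$)
$370 + K \left(-164\right) = 370 - - \frac{27224}{257} = 370 + \frac{27224}{257} = \frac{122314}{257}$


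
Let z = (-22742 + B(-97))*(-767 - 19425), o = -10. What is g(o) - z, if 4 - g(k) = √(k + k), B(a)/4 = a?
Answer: -467040956 - 2*I*√5 ≈ -4.6704e+8 - 4.4721*I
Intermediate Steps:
B(a) = 4*a
g(k) = 4 - √2*√k (g(k) = 4 - √(k + k) = 4 - √(2*k) = 4 - √2*√k)
z = 467040960 (z = (-22742 + 4*(-97))*(-767 - 19425) = (-22742 - 388)*(-20192) = -23130*(-20192) = 467040960)
g(o) - z = (4 - √2*√(-10)) - 1*467040960 = (4 - √2*I*√10) - 467040960 = (4 - 2*I*√5) - 467040960 = -467040956 - 2*I*√5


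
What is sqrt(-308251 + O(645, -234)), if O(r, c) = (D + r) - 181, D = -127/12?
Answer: 7*I*sqrt(226137)/6 ≈ 554.79*I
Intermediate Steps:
D = -127/12 (D = -127*1/12 = -127/12 ≈ -10.583)
O(r, c) = -2299/12 + r (O(r, c) = (-127/12 + r) - 181 = -2299/12 + r)
sqrt(-308251 + O(645, -234)) = sqrt(-308251 + (-2299/12 + 645)) = sqrt(-308251 + 5441/12) = sqrt(-3693571/12) = 7*I*sqrt(226137)/6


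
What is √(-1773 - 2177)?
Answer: 5*I*√158 ≈ 62.849*I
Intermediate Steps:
√(-1773 - 2177) = √(-3950) = 5*I*√158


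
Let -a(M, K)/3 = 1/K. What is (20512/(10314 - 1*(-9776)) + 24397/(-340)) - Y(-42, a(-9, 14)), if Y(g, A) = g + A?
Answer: -3896255/136612 ≈ -28.521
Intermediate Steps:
a(M, K) = -3/K
Y(g, A) = A + g
(20512/(10314 - 1*(-9776)) + 24397/(-340)) - Y(-42, a(-9, 14)) = (20512/(10314 - 1*(-9776)) + 24397/(-340)) - (-3/14 - 42) = (20512/(10314 + 9776) + 24397*(-1/340)) - (-3*1/14 - 42) = (20512/20090 - 24397/340) - (-3/14 - 42) = (20512*(1/20090) - 24397/340) - 1*(-591/14) = (10256/10045 - 24397/340) + 591/14 = -9663233/136612 + 591/14 = -3896255/136612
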